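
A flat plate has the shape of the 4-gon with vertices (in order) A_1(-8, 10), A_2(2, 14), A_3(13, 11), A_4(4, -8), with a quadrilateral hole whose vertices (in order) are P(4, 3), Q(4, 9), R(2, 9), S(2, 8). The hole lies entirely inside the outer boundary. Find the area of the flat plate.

225

Outer boundary:
A_1→A_2: (-8)(14) − (2)(10) = -132
A_2→A_3: (2)(11) − (13)(14) = -160
A_3→A_4: (13)(-8) − (4)(11) = -148
A_4→A_1: (4)(10) − (-8)(-8) = -24
Σ = -464
Area = |Σ|/2 = 232.
Hole:
Apply the shoelace formula: 2A = Σ (x_i·y_{i+1} − x_{i+1}·y_i), indices taken mod 4.
Cross-terms: 24, 18, -2, -26  ⇒  Σ = 14
Area = |Σ|/2 = 7.
Net area = 232 − 7 = 225.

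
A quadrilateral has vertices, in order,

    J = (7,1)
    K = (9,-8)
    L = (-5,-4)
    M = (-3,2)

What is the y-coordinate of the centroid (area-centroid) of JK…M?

-68/27

Apply the shoelace formula. First the cross-terms c_i = x_i·y_{i+1} − x_{i+1}·y_i:
  -65, -76, -22, -17  ⇒  2A = -180, A = -90.
Then Σ (y_i + y_{i+1})·c_i = 1360, so ȳ = 1360 / (6·(-90)) = -68/27.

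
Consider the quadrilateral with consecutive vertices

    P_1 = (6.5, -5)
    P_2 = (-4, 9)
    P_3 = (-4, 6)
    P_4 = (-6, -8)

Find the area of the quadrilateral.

100.25

Apply Gauss's area formula: 2A = Σ (x_i·y_{i+1} − x_{i+1}·y_i), indices taken mod 4.
P_1→P_2: (6.5)(9) − (-4)(-5) = 38.5
P_2→P_3: (-4)(6) − (-4)(9) = 12
P_3→P_4: (-4)(-8) − (-6)(6) = 68
P_4→P_1: (-6)(-5) − (6.5)(-8) = 82
Σ = 200.5
Area = |Σ|/2 = 100.25.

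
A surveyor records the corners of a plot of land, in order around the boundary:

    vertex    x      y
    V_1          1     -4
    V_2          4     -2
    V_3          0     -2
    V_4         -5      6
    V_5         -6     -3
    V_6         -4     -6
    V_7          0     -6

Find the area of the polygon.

50.5

Apply the shoelace (surveyor's) formula: 2A = Σ (x_i·y_{i+1} − x_{i+1}·y_i), indices taken mod 7.
Σ = (14) + (-8) + (-10) + (51) + (24) + (24) + (6) = 101
Area = |Σ|/2 = 50.5.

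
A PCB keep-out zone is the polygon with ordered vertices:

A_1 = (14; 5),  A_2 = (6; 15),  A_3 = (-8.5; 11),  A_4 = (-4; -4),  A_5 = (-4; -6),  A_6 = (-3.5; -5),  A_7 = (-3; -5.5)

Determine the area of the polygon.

262.375

A_1→A_2: (14)(15) − (6)(5) = 180
A_2→A_3: (6)(11) − (-8.5)(15) = 193.5
A_3→A_4: (-8.5)(-4) − (-4)(11) = 78
A_4→A_5: (-4)(-6) − (-4)(-4) = 8
A_5→A_6: (-4)(-5) − (-3.5)(-6) = -1
A_6→A_7: (-3.5)(-5.5) − (-3)(-5) = 4.25
A_7→A_1: (-3)(5) − (14)(-5.5) = 62
Σ = 524.75
Area = |Σ|/2 = 262.375.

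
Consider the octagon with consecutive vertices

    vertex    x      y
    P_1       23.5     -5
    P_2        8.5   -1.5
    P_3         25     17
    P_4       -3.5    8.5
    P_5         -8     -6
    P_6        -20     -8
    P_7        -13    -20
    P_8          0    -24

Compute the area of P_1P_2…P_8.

Apply the shoelace formula: 2A = Σ (x_i·y_{i+1} − x_{i+1}·y_i), indices taken mod 8.
P_1→P_2: (23.5)(-1.5) − (8.5)(-5) = 7.25
P_2→P_3: (8.5)(17) − (25)(-1.5) = 182
P_3→P_4: (25)(8.5) − (-3.5)(17) = 272
P_4→P_5: (-3.5)(-6) − (-8)(8.5) = 89
P_5→P_6: (-8)(-8) − (-20)(-6) = -56
P_6→P_7: (-20)(-20) − (-13)(-8) = 296
P_7→P_8: (-13)(-24) − (0)(-20) = 312
P_8→P_1: (0)(-5) − (23.5)(-24) = 564
Σ = 1666.25
Area = |Σ|/2 = 833.125.

833.125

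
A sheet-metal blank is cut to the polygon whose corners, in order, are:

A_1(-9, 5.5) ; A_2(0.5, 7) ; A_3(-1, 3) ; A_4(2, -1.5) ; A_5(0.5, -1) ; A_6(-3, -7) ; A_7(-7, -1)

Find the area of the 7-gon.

81.5

Apply the surveyor's formula: 2A = Σ (x_i·y_{i+1} − x_{i+1}·y_i), indices taken mod 7.
A_1→A_2: (-9)(7) − (0.5)(5.5) = -65.75
A_2→A_3: (0.5)(3) − (-1)(7) = 8.5
A_3→A_4: (-1)(-1.5) − (2)(3) = -4.5
A_4→A_5: (2)(-1) − (0.5)(-1.5) = -1.25
A_5→A_6: (0.5)(-7) − (-3)(-1) = -6.5
A_6→A_7: (-3)(-1) − (-7)(-7) = -46
A_7→A_1: (-7)(5.5) − (-9)(-1) = -47.5
Σ = -163
Area = |Σ|/2 = 81.5.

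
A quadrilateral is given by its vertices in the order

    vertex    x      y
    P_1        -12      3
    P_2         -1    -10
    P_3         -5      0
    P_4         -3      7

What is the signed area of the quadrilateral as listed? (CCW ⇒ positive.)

56.5

P_1→P_2: (-12)(-10) − (-1)(3) = 123
P_2→P_3: (-1)(0) − (-5)(-10) = -50
P_3→P_4: (-5)(7) − (-3)(0) = -35
P_4→P_1: (-3)(3) − (-12)(7) = 75
Σ = 113
Signed area = Σ/2 = 56.5 (positive ⇒ counter-clockwise traversal).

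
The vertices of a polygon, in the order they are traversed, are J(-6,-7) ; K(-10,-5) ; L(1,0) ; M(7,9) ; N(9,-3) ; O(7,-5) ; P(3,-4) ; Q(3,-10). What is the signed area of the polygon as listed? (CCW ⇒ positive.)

Apply the surveyor's formula: 2A = Σ (x_i·y_{i+1} − x_{i+1}·y_i), indices taken mod 8.
Σ = (-40) + (5) + (9) + (-102) + (-24) + (-13) + (-18) + (-81) = -264
Signed area = Σ/2 = -132 (negative ⇒ clockwise traversal).

-132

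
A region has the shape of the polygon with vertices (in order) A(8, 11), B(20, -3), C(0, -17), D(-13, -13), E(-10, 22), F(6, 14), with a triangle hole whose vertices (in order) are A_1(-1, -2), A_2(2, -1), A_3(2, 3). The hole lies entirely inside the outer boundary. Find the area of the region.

Outer boundary:
Σ = (-244) + (-340) + (-221) + (-416) + (-272) + (-46) = -1539
Area = |Σ|/2 = 769.5.
Hole:
Σ = (5) + (8) + (-1) = 12
Area = |Σ|/2 = 6.
Net area = 769.5 − 6 = 763.5.

763.5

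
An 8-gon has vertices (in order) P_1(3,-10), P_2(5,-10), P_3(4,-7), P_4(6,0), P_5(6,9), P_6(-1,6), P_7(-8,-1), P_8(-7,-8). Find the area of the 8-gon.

183

Apply Gauss's area formula: 2A = Σ (x_i·y_{i+1} − x_{i+1}·y_i), indices taken mod 8.
P_1→P_2: (3)(-10) − (5)(-10) = 20
P_2→P_3: (5)(-7) − (4)(-10) = 5
P_3→P_4: (4)(0) − (6)(-7) = 42
P_4→P_5: (6)(9) − (6)(0) = 54
P_5→P_6: (6)(6) − (-1)(9) = 45
P_6→P_7: (-1)(-1) − (-8)(6) = 49
P_7→P_8: (-8)(-8) − (-7)(-1) = 57
P_8→P_1: (-7)(-10) − (3)(-8) = 94
Σ = 366
Area = |Σ|/2 = 183.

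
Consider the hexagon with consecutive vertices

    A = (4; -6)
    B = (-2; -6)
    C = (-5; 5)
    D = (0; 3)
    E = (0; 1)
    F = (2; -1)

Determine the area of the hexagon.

50.5

Apply the shoelace formula: 2A = Σ (x_i·y_{i+1} − x_{i+1}·y_i), indices taken mod 6.
Σ = (-36) + (-40) + (-15) + (0) + (-2) + (-8) = -101
Area = |Σ|/2 = 50.5.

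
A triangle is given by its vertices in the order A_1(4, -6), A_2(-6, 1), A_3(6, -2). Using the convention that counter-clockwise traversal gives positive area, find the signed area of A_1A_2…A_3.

Apply the shoelace formula: 2A = Σ (x_i·y_{i+1} − x_{i+1}·y_i), indices taken mod 3.
Σ = (-32) + (6) + (-28) = -54
Signed area = Σ/2 = -27 (negative ⇒ clockwise traversal).

-27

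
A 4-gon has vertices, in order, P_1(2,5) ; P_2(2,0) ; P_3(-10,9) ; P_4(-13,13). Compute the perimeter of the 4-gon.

|P_1P_2| = √((0)² + (-5)²) = √25 = 5
|P_2P_3| = √((-12)² + (9)²) = √225 = 15
|P_3P_4| = √((-3)² + (4)²) = √25 = 5
|P_4P_1| = √((15)² + (-8)²) = √289 = 17
Perimeter = 5 + 15 + 5 + 17 = 42.

42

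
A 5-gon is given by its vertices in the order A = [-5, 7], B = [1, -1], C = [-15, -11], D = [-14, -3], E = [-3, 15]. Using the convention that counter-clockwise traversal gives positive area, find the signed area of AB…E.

-151

Apply Gauss's area formula: 2A = Σ (x_i·y_{i+1} − x_{i+1}·y_i), indices taken mod 5.
A→B: (-5)(-1) − (1)(7) = -2
B→C: (1)(-11) − (-15)(-1) = -26
C→D: (-15)(-3) − (-14)(-11) = -109
D→E: (-14)(15) − (-3)(-3) = -219
E→A: (-3)(7) − (-5)(15) = 54
Σ = -302
Signed area = Σ/2 = -151 (negative ⇒ clockwise traversal).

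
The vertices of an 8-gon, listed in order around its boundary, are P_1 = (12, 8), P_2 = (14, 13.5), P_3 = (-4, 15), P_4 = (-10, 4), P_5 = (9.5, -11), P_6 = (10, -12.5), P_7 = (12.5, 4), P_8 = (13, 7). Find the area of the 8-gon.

Apply the surveyor's formula: 2A = Σ (x_i·y_{i+1} − x_{i+1}·y_i), indices taken mod 8.
Σ = (50) + (264) + (134) + (72) + (-8.75) + (196.25) + (35.5) + (20) = 763
Area = |Σ|/2 = 381.5.

381.5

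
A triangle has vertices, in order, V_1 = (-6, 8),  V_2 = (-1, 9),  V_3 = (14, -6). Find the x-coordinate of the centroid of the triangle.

Apply Gauss's area formula. First the cross-terms c_i = x_i·y_{i+1} − x_{i+1}·y_i:
  -46, -120, 76  ⇒  2A = -90, A = -45.
Then Σ (x_i + x_{i+1})·c_i = -630, so x̄ = -630 / (6·(-45)) = 7/3.

7/3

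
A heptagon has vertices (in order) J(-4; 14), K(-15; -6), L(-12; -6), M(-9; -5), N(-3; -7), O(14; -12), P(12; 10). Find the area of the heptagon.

466

Apply Gauss's area formula: 2A = Σ (x_i·y_{i+1} − x_{i+1}·y_i), indices taken mod 7.
Cross-terms: 234, 18, 6, 48, 134, 284, 208  ⇒  Σ = 932
Area = |Σ|/2 = 466.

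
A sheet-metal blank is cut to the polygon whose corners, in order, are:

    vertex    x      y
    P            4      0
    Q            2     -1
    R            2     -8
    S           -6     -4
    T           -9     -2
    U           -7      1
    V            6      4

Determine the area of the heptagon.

85.5

Apply the shoelace (surveyor's) formula: 2A = Σ (x_i·y_{i+1} − x_{i+1}·y_i), indices taken mod 7.
P→Q: (4)(-1) − (2)(0) = -4
Q→R: (2)(-8) − (2)(-1) = -14
R→S: (2)(-4) − (-6)(-8) = -56
S→T: (-6)(-2) − (-9)(-4) = -24
T→U: (-9)(1) − (-7)(-2) = -23
U→V: (-7)(4) − (6)(1) = -34
V→P: (6)(0) − (4)(4) = -16
Σ = -171
Area = |Σ|/2 = 85.5.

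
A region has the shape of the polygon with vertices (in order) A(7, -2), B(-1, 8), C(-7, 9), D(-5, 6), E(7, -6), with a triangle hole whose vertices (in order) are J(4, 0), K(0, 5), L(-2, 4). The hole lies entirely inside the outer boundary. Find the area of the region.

Outer boundary:
A→B: (7)(8) − (-1)(-2) = 54
B→C: (-1)(9) − (-7)(8) = 47
C→D: (-7)(6) − (-5)(9) = 3
D→E: (-5)(-6) − (7)(6) = -12
E→A: (7)(-2) − (7)(-6) = 28
Σ = 120
Area = |Σ|/2 = 60.
Hole:
Apply the surveyor's formula: 2A = Σ (x_i·y_{i+1} − x_{i+1}·y_i), indices taken mod 3.
Σ = (20) + (10) + (-16) = 14
Area = |Σ|/2 = 7.
Net area = 60 − 7 = 53.

53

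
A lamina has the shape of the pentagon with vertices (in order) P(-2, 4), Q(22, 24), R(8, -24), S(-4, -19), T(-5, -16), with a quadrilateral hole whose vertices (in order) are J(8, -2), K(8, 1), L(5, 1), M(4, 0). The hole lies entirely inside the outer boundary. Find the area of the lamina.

586

Outer boundary:
Apply Gauss's area formula: 2A = Σ (x_i·y_{i+1} − x_{i+1}·y_i), indices taken mod 5.
P→Q: (-2)(24) − (22)(4) = -136
Q→R: (22)(-24) − (8)(24) = -720
R→S: (8)(-19) − (-4)(-24) = -248
S→T: (-4)(-16) − (-5)(-19) = -31
T→P: (-5)(4) − (-2)(-16) = -52
Σ = -1187
Area = |Σ|/2 = 593.5.
Hole:
Apply the shoelace formula: 2A = Σ (x_i·y_{i+1} − x_{i+1}·y_i), indices taken mod 4.
Cross-terms: 24, 3, -4, -8  ⇒  Σ = 15
Area = |Σ|/2 = 7.5.
Net area = 593.5 − 7.5 = 586.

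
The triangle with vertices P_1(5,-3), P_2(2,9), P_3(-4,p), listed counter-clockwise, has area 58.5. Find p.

-6

Write out the shoelace sum; only the two edges meeting at P_3 involve p:
2·Area = [(2·p − (-4)·9) + ((-4)·(-3) − 5·p)] + 51
       = -3·p + 99 = 117
⇒ p = -6.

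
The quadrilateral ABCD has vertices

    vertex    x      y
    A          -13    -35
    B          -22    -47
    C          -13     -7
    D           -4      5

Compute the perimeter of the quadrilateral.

|AB| = √((-9)² + (-12)²) = √225 = 15
|BC| = √((9)² + (40)²) = √1681 = 41
|CD| = √((9)² + (12)²) = √225 = 15
|DA| = √((-9)² + (-40)²) = √1681 = 41
Perimeter = 15 + 41 + 15 + 41 = 112.

112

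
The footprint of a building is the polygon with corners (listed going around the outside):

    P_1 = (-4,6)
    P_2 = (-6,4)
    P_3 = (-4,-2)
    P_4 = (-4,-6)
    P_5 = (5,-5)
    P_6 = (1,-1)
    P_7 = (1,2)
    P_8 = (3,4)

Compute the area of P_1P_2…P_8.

Apply the surveyor's formula: 2A = Σ (x_i·y_{i+1} − x_{i+1}·y_i), indices taken mod 8.
Σ = (20) + (28) + (16) + (50) + (0) + (3) + (-2) + (34) = 149
Area = |Σ|/2 = 74.5.

74.5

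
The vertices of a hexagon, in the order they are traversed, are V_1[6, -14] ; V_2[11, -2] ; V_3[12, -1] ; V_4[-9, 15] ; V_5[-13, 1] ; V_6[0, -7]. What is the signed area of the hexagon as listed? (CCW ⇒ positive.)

322.5

Apply the shoelace formula: 2A = Σ (x_i·y_{i+1} − x_{i+1}·y_i), indices taken mod 6.
V_1→V_2: (6)(-2) − (11)(-14) = 142
V_2→V_3: (11)(-1) − (12)(-2) = 13
V_3→V_4: (12)(15) − (-9)(-1) = 171
V_4→V_5: (-9)(1) − (-13)(15) = 186
V_5→V_6: (-13)(-7) − (0)(1) = 91
V_6→V_1: (0)(-14) − (6)(-7) = 42
Σ = 645
Signed area = Σ/2 = 322.5 (positive ⇒ counter-clockwise traversal).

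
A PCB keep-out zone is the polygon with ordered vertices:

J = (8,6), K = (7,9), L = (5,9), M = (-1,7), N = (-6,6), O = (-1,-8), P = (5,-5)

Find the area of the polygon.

148.5

Apply the shoelace formula: 2A = Σ (x_i·y_{i+1} − x_{i+1}·y_i), indices taken mod 7.
J→K: (8)(9) − (7)(6) = 30
K→L: (7)(9) − (5)(9) = 18
L→M: (5)(7) − (-1)(9) = 44
M→N: (-1)(6) − (-6)(7) = 36
N→O: (-6)(-8) − (-1)(6) = 54
O→P: (-1)(-5) − (5)(-8) = 45
P→J: (5)(6) − (8)(-5) = 70
Σ = 297
Area = |Σ|/2 = 148.5.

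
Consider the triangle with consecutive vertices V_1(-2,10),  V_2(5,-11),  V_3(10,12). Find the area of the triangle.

V_1→V_2: (-2)(-11) − (5)(10) = -28
V_2→V_3: (5)(12) − (10)(-11) = 170
V_3→V_1: (10)(10) − (-2)(12) = 124
Σ = 266
Area = |Σ|/2 = 133.

133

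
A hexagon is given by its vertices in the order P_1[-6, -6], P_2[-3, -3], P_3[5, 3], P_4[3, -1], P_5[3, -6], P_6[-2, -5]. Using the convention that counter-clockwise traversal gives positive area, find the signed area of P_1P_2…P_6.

Apply the surveyor's formula: 2A = Σ (x_i·y_{i+1} − x_{i+1}·y_i), indices taken mod 6.
Σ = (0) + (6) + (-14) + (-15) + (-27) + (-18) = -68
Signed area = Σ/2 = -34 (negative ⇒ clockwise traversal).

-34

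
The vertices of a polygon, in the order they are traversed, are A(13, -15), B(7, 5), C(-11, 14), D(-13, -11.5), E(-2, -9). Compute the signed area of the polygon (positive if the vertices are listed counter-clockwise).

Apply Gauss's area formula: 2A = Σ (x_i·y_{i+1} − x_{i+1}·y_i), indices taken mod 5.
Σ = (170) + (153) + (308.5) + (94) + (147) = 872.5
Signed area = Σ/2 = 436.25 (positive ⇒ counter-clockwise traversal).

436.25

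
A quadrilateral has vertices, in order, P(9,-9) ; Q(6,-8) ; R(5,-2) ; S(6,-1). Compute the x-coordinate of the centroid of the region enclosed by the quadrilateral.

20/3

Apply the shoelace formula. First the cross-terms c_i = x_i·y_{i+1} − x_{i+1}·y_i:
  -18, 28, 7, -45  ⇒  2A = -28, A = -14.
Then Σ (x_i + x_{i+1})·c_i = -560, so x̄ = -560 / (6·(-14)) = 20/3.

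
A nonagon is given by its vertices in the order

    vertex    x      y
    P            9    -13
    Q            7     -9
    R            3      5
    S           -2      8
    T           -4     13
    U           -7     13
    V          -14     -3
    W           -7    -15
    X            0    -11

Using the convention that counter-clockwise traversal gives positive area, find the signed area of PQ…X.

359.5

Apply Gauss's area formula: 2A = Σ (x_i·y_{i+1} − x_{i+1}·y_i), indices taken mod 9.
Σ = (10) + (62) + (34) + (6) + (39) + (203) + (189) + (77) + (99) = 719
Signed area = Σ/2 = 359.5 (positive ⇒ counter-clockwise traversal).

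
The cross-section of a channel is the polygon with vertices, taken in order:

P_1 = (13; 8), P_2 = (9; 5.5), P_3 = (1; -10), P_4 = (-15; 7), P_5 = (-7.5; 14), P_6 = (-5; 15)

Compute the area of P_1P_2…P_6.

337

Σ = (-0.5) + (-95.5) + (-143) + (-157.5) + (-42.5) + (-235) = -674
Area = |Σ|/2 = 337.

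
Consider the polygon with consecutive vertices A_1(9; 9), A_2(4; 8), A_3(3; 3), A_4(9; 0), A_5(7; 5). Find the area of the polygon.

Apply the shoelace (surveyor's) formula: 2A = Σ (x_i·y_{i+1} − x_{i+1}·y_i), indices taken mod 5.
Cross-terms: 36, -12, -27, 45, 18  ⇒  Σ = 60
Area = |Σ|/2 = 30.

30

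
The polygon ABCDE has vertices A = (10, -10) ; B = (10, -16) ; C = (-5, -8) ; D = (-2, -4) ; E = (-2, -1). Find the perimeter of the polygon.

|AB| = √((0)² + (-6)²) = √36 = 6
|BC| = √((-15)² + (8)²) = √289 = 17
|CD| = √((3)² + (4)²) = √25 = 5
|DE| = √((0)² + (3)²) = √9 = 3
|EA| = √((12)² + (-9)²) = √225 = 15
Perimeter = 6 + 17 + 5 + 3 + 15 = 46.

46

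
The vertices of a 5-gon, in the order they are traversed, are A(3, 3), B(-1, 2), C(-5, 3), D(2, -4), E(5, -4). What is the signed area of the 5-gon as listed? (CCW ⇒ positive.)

34.5

Apply the shoelace formula: 2A = Σ (x_i·y_{i+1} − x_{i+1}·y_i), indices taken mod 5.
Cross-terms: 9, 7, 14, 12, 27  ⇒  Σ = 69
Signed area = Σ/2 = 34.5 (positive ⇒ counter-clockwise traversal).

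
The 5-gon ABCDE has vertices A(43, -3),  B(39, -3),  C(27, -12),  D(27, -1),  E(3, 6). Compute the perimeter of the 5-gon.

|AB| = √((-4)² + (0)²) = √16 = 4
|BC| = √((-12)² + (-9)²) = √225 = 15
|CD| = √((0)² + (11)²) = √121 = 11
|DE| = √((-24)² + (7)²) = √625 = 25
|EA| = √((40)² + (-9)²) = √1681 = 41
Perimeter = 4 + 15 + 11 + 25 + 41 = 96.

96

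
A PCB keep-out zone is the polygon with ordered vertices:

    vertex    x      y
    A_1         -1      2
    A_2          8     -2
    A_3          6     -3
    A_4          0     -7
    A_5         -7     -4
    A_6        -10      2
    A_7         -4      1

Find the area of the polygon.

A_1→A_2: (-1)(-2) − (8)(2) = -14
A_2→A_3: (8)(-3) − (6)(-2) = -12
A_3→A_4: (6)(-7) − (0)(-3) = -42
A_4→A_5: (0)(-4) − (-7)(-7) = -49
A_5→A_6: (-7)(2) − (-10)(-4) = -54
A_6→A_7: (-10)(1) − (-4)(2) = -2
A_7→A_1: (-4)(2) − (-1)(1) = -7
Σ = -180
Area = |Σ|/2 = 90.

90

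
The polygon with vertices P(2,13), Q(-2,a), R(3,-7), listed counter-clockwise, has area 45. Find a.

The doubled signed area Σ (x_i y_{i+1} − x_{i+1} y_i) is linear in a.
With a=0 it equals 93; the coefficient of a is -1 (from the two edges through Q).
So -1·a + 93 = 2·45 = 90 ⇒ a = 3.

3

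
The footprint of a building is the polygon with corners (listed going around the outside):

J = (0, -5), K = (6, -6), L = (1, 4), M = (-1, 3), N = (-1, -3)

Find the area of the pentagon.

39

Σ = (30) + (30) + (7) + (6) + (5) = 78
Area = |Σ|/2 = 39.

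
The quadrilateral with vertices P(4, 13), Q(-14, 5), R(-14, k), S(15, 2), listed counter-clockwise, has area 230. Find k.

Write out the shoelace sum; only the two edges meeting at R involve k:
2·Area = [((-14)·k − (-14)·5) + ((-14)·2 − 15·k)] + 389
       = -29·k + 431 = 460
⇒ k = -1.

-1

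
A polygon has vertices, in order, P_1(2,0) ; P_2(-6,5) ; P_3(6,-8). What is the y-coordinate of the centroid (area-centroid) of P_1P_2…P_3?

-1

Apply the surveyor's formula. First the cross-terms c_i = x_i·y_{i+1} − x_{i+1}·y_i:
  10, 18, 16  ⇒  2A = 44, A = 22.
Then Σ (y_i + y_{i+1})·c_i = -132, so ȳ = -132 / (6·22) = -1.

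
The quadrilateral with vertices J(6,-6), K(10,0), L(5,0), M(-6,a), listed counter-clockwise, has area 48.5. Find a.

-1

The doubled signed area Σ (x_i y_{i+1} − x_{i+1} y_i) is linear in a.
With a=0 it equals 96; the coefficient of a is -1 (from the two edges through M).
So -1·a + 96 = 2·48.5 = 97 ⇒ a = -1.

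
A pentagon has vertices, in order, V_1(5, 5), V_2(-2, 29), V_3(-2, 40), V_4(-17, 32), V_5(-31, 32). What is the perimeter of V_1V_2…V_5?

|V_1V_2| = √((-7)² + (24)²) = √625 = 25
|V_2V_3| = √((0)² + (11)²) = √121 = 11
|V_3V_4| = √((-15)² + (-8)²) = √289 = 17
|V_4V_5| = √((-14)² + (0)²) = √196 = 14
|V_5V_1| = √((36)² + (-27)²) = √2025 = 45
Perimeter = 25 + 11 + 17 + 14 + 45 = 112.

112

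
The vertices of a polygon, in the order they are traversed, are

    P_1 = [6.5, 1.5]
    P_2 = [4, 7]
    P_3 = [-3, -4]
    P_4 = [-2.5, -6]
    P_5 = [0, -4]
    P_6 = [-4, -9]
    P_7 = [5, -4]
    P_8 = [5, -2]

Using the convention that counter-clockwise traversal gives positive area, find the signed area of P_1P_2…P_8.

Apply the surveyor's formula: 2A = Σ (x_i·y_{i+1} − x_{i+1}·y_i), indices taken mod 8.
P_1→P_2: (6.5)(7) − (4)(1.5) = 39.5
P_2→P_3: (4)(-4) − (-3)(7) = 5
P_3→P_4: (-3)(-6) − (-2.5)(-4) = 8
P_4→P_5: (-2.5)(-4) − (0)(-6) = 10
P_5→P_6: (0)(-9) − (-4)(-4) = -16
P_6→P_7: (-4)(-4) − (5)(-9) = 61
P_7→P_8: (5)(-2) − (5)(-4) = 10
P_8→P_1: (5)(1.5) − (6.5)(-2) = 20.5
Σ = 138
Signed area = Σ/2 = 69 (positive ⇒ counter-clockwise traversal).

69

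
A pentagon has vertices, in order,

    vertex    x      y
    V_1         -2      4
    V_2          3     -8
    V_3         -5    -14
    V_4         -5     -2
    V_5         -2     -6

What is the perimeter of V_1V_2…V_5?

50

|V_1V_2| = √((5)² + (-12)²) = √169 = 13
|V_2V_3| = √((-8)² + (-6)²) = √100 = 10
|V_3V_4| = √((0)² + (12)²) = √144 = 12
|V_4V_5| = √((3)² + (-4)²) = √25 = 5
|V_5V_1| = √((0)² + (10)²) = √100 = 10
Perimeter = 13 + 10 + 12 + 5 + 10 = 50.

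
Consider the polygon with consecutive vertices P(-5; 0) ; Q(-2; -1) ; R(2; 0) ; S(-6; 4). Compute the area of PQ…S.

17.5

Cross-terms: 5, 2, 8, 20  ⇒  Σ = 35
Area = |Σ|/2 = 17.5.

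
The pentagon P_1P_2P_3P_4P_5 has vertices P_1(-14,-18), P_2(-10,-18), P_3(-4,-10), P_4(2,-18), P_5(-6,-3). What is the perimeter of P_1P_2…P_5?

|P_1P_2| = √((4)² + (0)²) = √16 = 4
|P_2P_3| = √((6)² + (8)²) = √100 = 10
|P_3P_4| = √((6)² + (-8)²) = √100 = 10
|P_4P_5| = √((-8)² + (15)²) = √289 = 17
|P_5P_1| = √((-8)² + (-15)²) = √289 = 17
Perimeter = 4 + 10 + 10 + 17 + 17 = 58.

58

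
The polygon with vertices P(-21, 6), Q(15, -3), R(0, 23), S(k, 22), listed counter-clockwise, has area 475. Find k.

The doubled signed area Σ (x_i y_{i+1} − x_{i+1} y_i) is linear in k.
With k=0 it equals 780; the coefficient of k is -17 (from the two edges through S).
So -17·k + 780 = 2·475 = 950 ⇒ k = -10.

-10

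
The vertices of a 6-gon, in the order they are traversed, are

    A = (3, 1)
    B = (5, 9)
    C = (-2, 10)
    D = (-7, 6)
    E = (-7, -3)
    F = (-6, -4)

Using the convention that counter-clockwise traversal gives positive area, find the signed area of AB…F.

113.5

Apply the surveyor's formula: 2A = Σ (x_i·y_{i+1} − x_{i+1}·y_i), indices taken mod 6.
Σ = (22) + (68) + (58) + (63) + (10) + (6) = 227
Signed area = Σ/2 = 113.5 (positive ⇒ counter-clockwise traversal).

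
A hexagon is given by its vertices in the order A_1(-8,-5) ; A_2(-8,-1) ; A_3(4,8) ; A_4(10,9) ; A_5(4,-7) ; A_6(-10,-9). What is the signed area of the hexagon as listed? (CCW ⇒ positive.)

Apply Gauss's area formula: 2A = Σ (x_i·y_{i+1} − x_{i+1}·y_i), indices taken mod 6.
A_1→A_2: (-8)(-1) − (-8)(-5) = -32
A_2→A_3: (-8)(8) − (4)(-1) = -60
A_3→A_4: (4)(9) − (10)(8) = -44
A_4→A_5: (10)(-7) − (4)(9) = -106
A_5→A_6: (4)(-9) − (-10)(-7) = -106
A_6→A_1: (-10)(-5) − (-8)(-9) = -22
Σ = -370
Signed area = Σ/2 = -185 (negative ⇒ clockwise traversal).

-185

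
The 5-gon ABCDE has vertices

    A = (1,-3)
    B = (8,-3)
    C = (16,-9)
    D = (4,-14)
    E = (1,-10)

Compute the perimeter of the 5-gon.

42

|AB| = √((7)² + (0)²) = √49 = 7
|BC| = √((8)² + (-6)²) = √100 = 10
|CD| = √((-12)² + (-5)²) = √169 = 13
|DE| = √((-3)² + (4)²) = √25 = 5
|EA| = √((0)² + (7)²) = √49 = 7
Perimeter = 7 + 10 + 13 + 5 + 7 = 42.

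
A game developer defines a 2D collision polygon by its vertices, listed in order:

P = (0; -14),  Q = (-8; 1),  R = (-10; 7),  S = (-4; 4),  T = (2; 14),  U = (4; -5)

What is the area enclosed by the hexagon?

178

Apply the surveyor's formula: 2A = Σ (x_i·y_{i+1} − x_{i+1}·y_i), indices taken mod 6.
P→Q: (0)(1) − (-8)(-14) = -112
Q→R: (-8)(7) − (-10)(1) = -46
R→S: (-10)(4) − (-4)(7) = -12
S→T: (-4)(14) − (2)(4) = -64
T→U: (2)(-5) − (4)(14) = -66
U→P: (4)(-14) − (0)(-5) = -56
Σ = -356
Area = |Σ|/2 = 178.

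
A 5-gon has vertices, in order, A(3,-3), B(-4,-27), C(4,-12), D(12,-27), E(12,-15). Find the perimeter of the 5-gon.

86

|AB| = √((-7)² + (-24)²) = √625 = 25
|BC| = √((8)² + (15)²) = √289 = 17
|CD| = √((8)² + (-15)²) = √289 = 17
|DE| = √((0)² + (12)²) = √144 = 12
|EA| = √((-9)² + (12)²) = √225 = 15
Perimeter = 25 + 17 + 17 + 12 + 15 = 86.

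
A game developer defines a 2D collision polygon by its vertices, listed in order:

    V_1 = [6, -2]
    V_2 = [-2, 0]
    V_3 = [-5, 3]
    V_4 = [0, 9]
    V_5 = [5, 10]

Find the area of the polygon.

85

Apply the surveyor's formula: 2A = Σ (x_i·y_{i+1} − x_{i+1}·y_i), indices taken mod 5.
Cross-terms: -4, -6, -45, -45, -70  ⇒  Σ = -170
Area = |Σ|/2 = 85.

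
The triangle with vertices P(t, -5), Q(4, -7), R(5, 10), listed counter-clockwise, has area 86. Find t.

-6

Write out the shoelace sum; only the two edges meeting at P involve t:
2·Area = [(5·(-5) − t·10) + (t·(-7) − 4·(-5))] + 75
       = -17·t + 70 = 172
⇒ t = -6.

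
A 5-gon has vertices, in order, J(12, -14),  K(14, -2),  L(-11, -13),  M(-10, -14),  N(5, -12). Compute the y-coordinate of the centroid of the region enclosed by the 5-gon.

Apply the shoelace formula. First the cross-terms c_i = x_i·y_{i+1} − x_{i+1}·y_i:
  172, -204, 24, 190, 74  ⇒  2A = 256, A = 128.
Then Σ (y_i + y_{i+1})·c_i = -7204, so ȳ = -7204 / (6·128) = -1801/192.

-1801/192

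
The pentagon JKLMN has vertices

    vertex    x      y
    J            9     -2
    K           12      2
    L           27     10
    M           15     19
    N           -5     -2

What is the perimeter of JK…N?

|JK| = √((3)² + (4)²) = √25 = 5
|KL| = √((15)² + (8)²) = √289 = 17
|LM| = √((-12)² + (9)²) = √225 = 15
|MN| = √((-20)² + (-21)²) = √841 = 29
|NJ| = √((14)² + (0)²) = √196 = 14
Perimeter = 5 + 17 + 15 + 29 + 14 = 80.

80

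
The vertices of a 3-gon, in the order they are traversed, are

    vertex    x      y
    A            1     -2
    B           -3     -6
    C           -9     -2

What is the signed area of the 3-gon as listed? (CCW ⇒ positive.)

-20

Apply the shoelace (surveyor's) formula: 2A = Σ (x_i·y_{i+1} − x_{i+1}·y_i), indices taken mod 3.
Σ = (-12) + (-48) + (20) = -40
Signed area = Σ/2 = -20 (negative ⇒ clockwise traversal).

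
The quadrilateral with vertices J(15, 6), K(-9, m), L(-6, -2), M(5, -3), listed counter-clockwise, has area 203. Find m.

Write out the shoelace sum; only the two edges meeting at K involve m:
2·Area = [(15·m − (-9)·6) + ((-9)·(-2) − (-6)·m)] + 103
       = 21·m + 175 = 406
⇒ m = 11.

11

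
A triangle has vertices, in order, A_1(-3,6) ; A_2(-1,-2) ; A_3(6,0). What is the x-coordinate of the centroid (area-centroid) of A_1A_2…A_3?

2/3

Apply the surveyor's formula. First the cross-terms c_i = x_i·y_{i+1} − x_{i+1}·y_i:
  12, 12, 36  ⇒  2A = 60, A = 30.
Then Σ (x_i + x_{i+1})·c_i = 120, so x̄ = 120 / (6·30) = 2/3.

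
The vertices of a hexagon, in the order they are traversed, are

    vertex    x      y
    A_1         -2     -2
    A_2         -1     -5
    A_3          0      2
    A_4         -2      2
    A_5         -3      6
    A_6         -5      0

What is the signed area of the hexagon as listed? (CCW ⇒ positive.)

Apply the shoelace formula: 2A = Σ (x_i·y_{i+1} − x_{i+1}·y_i), indices taken mod 6.
Σ = (8) + (-2) + (4) + (-6) + (30) + (10) = 44
Signed area = Σ/2 = 22 (positive ⇒ counter-clockwise traversal).

22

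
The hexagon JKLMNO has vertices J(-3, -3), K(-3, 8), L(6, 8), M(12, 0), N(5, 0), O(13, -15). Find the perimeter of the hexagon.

|JK| = √((0)² + (11)²) = √121 = 11
|KL| = √((9)² + (0)²) = √81 = 9
|LM| = √((6)² + (-8)²) = √100 = 10
|MN| = √((-7)² + (0)²) = √49 = 7
|NO| = √((8)² + (-15)²) = √289 = 17
|OJ| = √((-16)² + (12)²) = √400 = 20
Perimeter = 11 + 9 + 10 + 7 + 17 + 20 = 74.

74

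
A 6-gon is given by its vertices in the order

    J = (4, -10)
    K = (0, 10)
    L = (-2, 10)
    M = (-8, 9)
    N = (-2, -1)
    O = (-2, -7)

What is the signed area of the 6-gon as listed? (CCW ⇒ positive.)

104

Apply the shoelace formula: 2A = Σ (x_i·y_{i+1} − x_{i+1}·y_i), indices taken mod 6.
Σ = (40) + (20) + (62) + (26) + (12) + (48) = 208
Signed area = Σ/2 = 104 (positive ⇒ counter-clockwise traversal).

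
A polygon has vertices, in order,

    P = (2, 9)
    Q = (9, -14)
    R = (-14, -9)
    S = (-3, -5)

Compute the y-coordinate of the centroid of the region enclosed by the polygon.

-347/60

Apply Gauss's area formula. First the cross-terms c_i = x_i·y_{i+1} − x_{i+1}·y_i:
  -109, -277, 43, -17  ⇒  2A = -360, A = -180.
Then Σ (y_i + y_{i+1})·c_i = 6246, so ȳ = 6246 / (6·(-180)) = -347/60.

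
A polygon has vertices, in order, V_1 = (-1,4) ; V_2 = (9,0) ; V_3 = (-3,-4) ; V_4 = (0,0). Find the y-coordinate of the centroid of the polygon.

Apply the shoelace (surveyor's) formula. First the cross-terms c_i = x_i·y_{i+1} − x_{i+1}·y_i:
  -36, -36, 0, 0  ⇒  2A = -72, A = -36.
Then Σ (y_i + y_{i+1})·c_i = 0, so ȳ = 0 / (6·(-36)) = 0.

0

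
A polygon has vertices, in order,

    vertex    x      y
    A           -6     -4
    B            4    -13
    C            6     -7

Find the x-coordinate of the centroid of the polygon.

Apply the surveyor's formula. First the cross-terms c_i = x_i·y_{i+1} − x_{i+1}·y_i:
  94, 50, -66  ⇒  2A = 78, A = 39.
Then Σ (x_i + x_{i+1})·c_i = 312, so x̄ = 312 / (6·39) = 4/3.

4/3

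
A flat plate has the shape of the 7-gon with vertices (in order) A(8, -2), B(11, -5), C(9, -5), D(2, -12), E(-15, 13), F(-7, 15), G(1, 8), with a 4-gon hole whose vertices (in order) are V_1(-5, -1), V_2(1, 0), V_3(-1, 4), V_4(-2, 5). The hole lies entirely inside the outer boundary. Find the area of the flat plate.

258

Outer boundary:
Apply the shoelace formula: 2A = Σ (x_i·y_{i+1} − x_{i+1}·y_i), indices taken mod 7.
Σ = (-18) + (-10) + (-98) + (-154) + (-134) + (-71) + (-66) = -551
Area = |Σ|/2 = 275.5.
Hole:
Cross-terms: 1, 4, 3, 27  ⇒  Σ = 35
Area = |Σ|/2 = 17.5.
Net area = 275.5 − 17.5 = 258.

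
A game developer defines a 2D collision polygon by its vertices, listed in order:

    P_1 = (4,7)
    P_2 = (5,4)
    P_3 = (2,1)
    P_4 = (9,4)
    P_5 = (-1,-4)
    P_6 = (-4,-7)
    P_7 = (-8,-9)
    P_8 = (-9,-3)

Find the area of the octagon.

Σ = (-19) + (-3) + (-1) + (-32) + (-9) + (-20) + (-57) + (-51) = -192
Area = |Σ|/2 = 96.

96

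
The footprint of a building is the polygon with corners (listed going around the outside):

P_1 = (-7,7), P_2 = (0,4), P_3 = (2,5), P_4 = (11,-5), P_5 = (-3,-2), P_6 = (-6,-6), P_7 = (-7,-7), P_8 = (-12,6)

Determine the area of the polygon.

Apply the surveyor's formula: 2A = Σ (x_i·y_{i+1} − x_{i+1}·y_i), indices taken mod 8.
Σ = (-28) + (-8) + (-65) + (-37) + (6) + (0) + (-126) + (-42) = -300
Area = |Σ|/2 = 150.

150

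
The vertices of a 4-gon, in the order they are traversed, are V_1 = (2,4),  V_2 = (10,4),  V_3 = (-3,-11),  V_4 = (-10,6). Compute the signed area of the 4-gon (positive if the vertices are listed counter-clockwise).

Apply the shoelace formula: 2A = Σ (x_i·y_{i+1} − x_{i+1}·y_i), indices taken mod 4.
V_1→V_2: (2)(4) − (10)(4) = -32
V_2→V_3: (10)(-11) − (-3)(4) = -98
V_3→V_4: (-3)(6) − (-10)(-11) = -128
V_4→V_1: (-10)(4) − (2)(6) = -52
Σ = -310
Signed area = Σ/2 = -155 (negative ⇒ clockwise traversal).

-155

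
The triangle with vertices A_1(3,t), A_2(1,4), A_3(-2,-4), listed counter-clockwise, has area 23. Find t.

-6

The doubled signed area Σ (x_i y_{i+1} − x_{i+1} y_i) is linear in t.
With t=0 it equals 28; the coefficient of t is -3 (from the two edges through A_1).
So -3·t + 28 = 2·23 = 46 ⇒ t = -6.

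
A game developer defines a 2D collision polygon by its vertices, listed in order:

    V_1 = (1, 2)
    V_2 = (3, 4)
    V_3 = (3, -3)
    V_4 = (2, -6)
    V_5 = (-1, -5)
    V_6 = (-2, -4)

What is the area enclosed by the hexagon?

V_1→V_2: (1)(4) − (3)(2) = -2
V_2→V_3: (3)(-3) − (3)(4) = -21
V_3→V_4: (3)(-6) − (2)(-3) = -12
V_4→V_5: (2)(-5) − (-1)(-6) = -16
V_5→V_6: (-1)(-4) − (-2)(-5) = -6
V_6→V_1: (-2)(2) − (1)(-4) = 0
Σ = -57
Area = |Σ|/2 = 28.5.

28.5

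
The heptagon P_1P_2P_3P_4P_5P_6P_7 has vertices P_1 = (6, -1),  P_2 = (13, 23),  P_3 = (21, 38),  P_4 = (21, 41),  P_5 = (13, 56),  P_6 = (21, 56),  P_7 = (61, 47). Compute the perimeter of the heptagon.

184

|P_1P_2| = √((7)² + (24)²) = √625 = 25
|P_2P_3| = √((8)² + (15)²) = √289 = 17
|P_3P_4| = √((0)² + (3)²) = √9 = 3
|P_4P_5| = √((-8)² + (15)²) = √289 = 17
|P_5P_6| = √((8)² + (0)²) = √64 = 8
|P_6P_7| = √((40)² + (-9)²) = √1681 = 41
|P_7P_1| = √((-55)² + (-48)²) = √5329 = 73
Perimeter = 25 + 17 + 3 + 17 + 8 + 41 + 73 = 184.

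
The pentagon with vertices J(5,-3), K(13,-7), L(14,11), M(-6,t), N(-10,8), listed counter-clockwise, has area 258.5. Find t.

11

The doubled signed area Σ (x_i y_{i+1} − x_{i+1} y_i) is linear in t.
With t=0 it equals 253; the coefficient of t is 24 (from the two edges through M).
So 24·t + 253 = 2·258.5 = 517 ⇒ t = 11.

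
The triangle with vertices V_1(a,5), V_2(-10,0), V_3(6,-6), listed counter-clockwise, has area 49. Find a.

-7

The doubled signed area Σ (x_i y_{i+1} − x_{i+1} y_i) is linear in a.
With a=0 it equals 140; the coefficient of a is 6 (from the two edges through V_1).
So 6·a + 140 = 2·49 = 98 ⇒ a = -7.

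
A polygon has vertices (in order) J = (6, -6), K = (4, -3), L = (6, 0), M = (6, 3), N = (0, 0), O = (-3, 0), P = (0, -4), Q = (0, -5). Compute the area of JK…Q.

Σ = (6) + (18) + (18) + (0) + (0) + (12) + (0) + (30) = 84
Area = |Σ|/2 = 42.

42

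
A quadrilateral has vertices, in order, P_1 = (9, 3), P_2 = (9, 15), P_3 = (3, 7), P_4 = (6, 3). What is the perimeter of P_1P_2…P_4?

|P_1P_2| = √((0)² + (12)²) = √144 = 12
|P_2P_3| = √((-6)² + (-8)²) = √100 = 10
|P_3P_4| = √((3)² + (-4)²) = √25 = 5
|P_4P_1| = √((3)² + (0)²) = √9 = 3
Perimeter = 12 + 10 + 5 + 3 = 30.

30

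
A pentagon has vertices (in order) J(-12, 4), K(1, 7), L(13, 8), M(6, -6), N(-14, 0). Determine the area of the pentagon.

218.5

Apply Gauss's area formula: 2A = Σ (x_i·y_{i+1} − x_{i+1}·y_i), indices taken mod 5.
Cross-terms: -88, -83, -126, -84, -56  ⇒  Σ = -437
Area = |Σ|/2 = 218.5.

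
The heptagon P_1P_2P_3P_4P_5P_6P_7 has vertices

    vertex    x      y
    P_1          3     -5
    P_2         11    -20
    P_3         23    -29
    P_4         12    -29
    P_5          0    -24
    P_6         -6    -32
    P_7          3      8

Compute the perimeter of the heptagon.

120

|P_1P_2| = √((8)² + (-15)²) = √289 = 17
|P_2P_3| = √((12)² + (-9)²) = √225 = 15
|P_3P_4| = √((-11)² + (0)²) = √121 = 11
|P_4P_5| = √((-12)² + (5)²) = √169 = 13
|P_5P_6| = √((-6)² + (-8)²) = √100 = 10
|P_6P_7| = √((9)² + (40)²) = √1681 = 41
|P_7P_1| = √((0)² + (-13)²) = √169 = 13
Perimeter = 17 + 15 + 11 + 13 + 10 + 41 + 13 = 120.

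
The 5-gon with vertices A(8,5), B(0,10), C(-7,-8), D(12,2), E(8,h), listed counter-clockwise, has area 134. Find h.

3

Write out the shoelace sum; only the two edges meeting at E involve h:
2·Area = [(12·h − 8·2) + (8·5 − 8·h)] + 232
       = 4·h + 256 = 268
⇒ h = 3.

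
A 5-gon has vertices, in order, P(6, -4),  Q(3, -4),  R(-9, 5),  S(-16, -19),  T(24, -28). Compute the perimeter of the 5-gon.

|PQ| = √((-3)² + (0)²) = √9 = 3
|QR| = √((-12)² + (9)²) = √225 = 15
|RS| = √((-7)² + (-24)²) = √625 = 25
|ST| = √((40)² + (-9)²) = √1681 = 41
|TP| = √((-18)² + (24)²) = √900 = 30
Perimeter = 3 + 15 + 25 + 41 + 30 = 114.

114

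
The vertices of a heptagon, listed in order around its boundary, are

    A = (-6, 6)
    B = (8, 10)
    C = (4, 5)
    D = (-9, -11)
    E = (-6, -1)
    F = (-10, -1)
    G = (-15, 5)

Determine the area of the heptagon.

Cross-terms: -108, 0, 1, -57, -4, -65, -60  ⇒  Σ = -293
Area = |Σ|/2 = 146.5.

146.5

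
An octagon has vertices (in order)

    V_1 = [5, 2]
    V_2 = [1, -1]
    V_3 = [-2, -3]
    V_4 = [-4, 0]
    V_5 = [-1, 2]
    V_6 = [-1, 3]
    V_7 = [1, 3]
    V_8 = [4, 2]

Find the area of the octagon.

Σ = (-7) + (-5) + (-12) + (-8) + (-1) + (-6) + (-10) + (-2) = -51
Area = |Σ|/2 = 25.5.

25.5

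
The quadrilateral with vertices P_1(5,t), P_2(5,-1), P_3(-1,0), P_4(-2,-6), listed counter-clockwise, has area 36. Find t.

-6

The doubled signed area Σ (x_i y_{i+1} − x_{i+1} y_i) is linear in t.
With t=0 it equals 30; the coefficient of t is -7 (from the two edges through P_1).
So -7·t + 30 = 2·36 = 72 ⇒ t = -6.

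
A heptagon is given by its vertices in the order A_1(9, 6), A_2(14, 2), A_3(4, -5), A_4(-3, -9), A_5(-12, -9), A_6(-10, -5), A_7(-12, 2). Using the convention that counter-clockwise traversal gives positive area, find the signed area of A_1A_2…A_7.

A_1→A_2: (9)(2) − (14)(6) = -66
A_2→A_3: (14)(-5) − (4)(2) = -78
A_3→A_4: (4)(-9) − (-3)(-5) = -51
A_4→A_5: (-3)(-9) − (-12)(-9) = -81
A_5→A_6: (-12)(-5) − (-10)(-9) = -30
A_6→A_7: (-10)(2) − (-12)(-5) = -80
A_7→A_1: (-12)(6) − (9)(2) = -90
Σ = -476
Signed area = Σ/2 = -238 (negative ⇒ clockwise traversal).

-238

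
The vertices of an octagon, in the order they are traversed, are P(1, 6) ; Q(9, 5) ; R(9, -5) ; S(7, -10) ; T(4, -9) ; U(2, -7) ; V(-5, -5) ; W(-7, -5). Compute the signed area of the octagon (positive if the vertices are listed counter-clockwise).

Apply Gauss's area formula: 2A = Σ (x_i·y_{i+1} − x_{i+1}·y_i), indices taken mod 8.
P→Q: (1)(5) − (9)(6) = -49
Q→R: (9)(-5) − (9)(5) = -90
R→S: (9)(-10) − (7)(-5) = -55
S→T: (7)(-9) − (4)(-10) = -23
T→U: (4)(-7) − (2)(-9) = -10
U→V: (2)(-5) − (-5)(-7) = -45
V→W: (-5)(-5) − (-7)(-5) = -10
W→P: (-7)(6) − (1)(-5) = -37
Σ = -319
Signed area = Σ/2 = -159.5 (negative ⇒ clockwise traversal).

-159.5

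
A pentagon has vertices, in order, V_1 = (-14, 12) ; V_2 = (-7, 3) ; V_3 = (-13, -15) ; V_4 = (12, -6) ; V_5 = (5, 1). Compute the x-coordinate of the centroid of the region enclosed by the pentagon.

-331/140

Apply the shoelace formula. First the cross-terms c_i = x_i·y_{i+1} − x_{i+1}·y_i:
  42, 144, 258, 42, 74  ⇒  2A = 560, A = 280.
Then Σ (x_i + x_{i+1})·c_i = -3972, so x̄ = -3972 / (6·280) = -331/140.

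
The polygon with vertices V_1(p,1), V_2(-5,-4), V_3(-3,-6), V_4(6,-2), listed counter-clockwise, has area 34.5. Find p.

The doubled signed area Σ (x_i y_{i+1} − x_{i+1} y_i) is linear in p.
With p=0 it equals 71; the coefficient of p is -2 (from the two edges through V_1).
So -2·p + 71 = 2·34.5 = 69 ⇒ p = 1.

1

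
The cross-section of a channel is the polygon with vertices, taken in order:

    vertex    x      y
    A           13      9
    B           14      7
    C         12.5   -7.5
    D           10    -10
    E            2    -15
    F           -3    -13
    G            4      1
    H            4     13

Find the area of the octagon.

257.25

Apply the shoelace formula: 2A = Σ (x_i·y_{i+1} − x_{i+1}·y_i), indices taken mod 8.
Cross-terms: -35, -192.5, -50, -130, -71, 49, 48, -133  ⇒  Σ = -514.5
Area = |Σ|/2 = 257.25.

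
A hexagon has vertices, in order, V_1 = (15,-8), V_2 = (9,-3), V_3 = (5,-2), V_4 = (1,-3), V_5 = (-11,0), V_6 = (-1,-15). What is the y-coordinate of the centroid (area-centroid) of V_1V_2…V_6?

Apply the shoelace (surveyor's) formula. First the cross-terms c_i = x_i·y_{i+1} − x_{i+1}·y_i:
  27, -3, -13, -33, 165, 233  ⇒  2A = 376, A = 188.
Then Σ (y_i + y_{i+1})·c_i = -7952, so ȳ = -7952 / (6·188) = -994/141.

-994/141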